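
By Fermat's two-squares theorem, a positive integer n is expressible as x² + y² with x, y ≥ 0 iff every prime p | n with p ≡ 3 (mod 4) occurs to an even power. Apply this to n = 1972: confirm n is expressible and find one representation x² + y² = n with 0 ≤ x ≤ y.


Step 1: Factor n = 1972 = 2^2 · 17 · 29.
Step 2: Check the mod-4 condition on each prime factor: 2 = 2 (special); 17 ≡ 1 (mod 4), exponent 1; 29 ≡ 1 (mod 4), exponent 1.
All primes ≡ 3 (mod 4) appear to even exponent (or don't appear), so by the two-squares theorem n IS expressible as a sum of two squares.
Step 3: Build a representation. Group n = k² · m with k = 2 and m = 17 · 29 = 493 (a product of primes ≡ 1 (mod 4)); a representation of m scales to one of n via (k·x)² + (k·y)² = k²(x² + y²). Each prime p ≡ 1 (mod 4) is itself a sum of two squares; find a² by testing p − a² for a perfect square:
  17: 17 − 1² = 16 = 4² ⇒ 17 = 1² + 4².
  29: 29 − 1² = 28, 29 − 2² = 25 = 5² ⇒ 29 = 2² + 5².
  Combine using the Brahmagupta–Fibonacci identity (a² + b²)(c² + d²) = (ac − bd)² + (ad + bc)² = (ac + bd)² + (ad − bc)²:
  17 · 29 = 493: from (1² + 4²)(2² + 5²), take (1·2 − 4·5, 1·5 + 4·2) = (2 − 20, 5 + 8) = (-18, 13); dropping signs (only squares matter) gives (18, 13); check 18² + 13² = 324 + 169 = 493 ✓.
  Scale by k = 2: (2·18, 2·13) = (36, 26).
Step 4: Order so x ≤ y and verify: 26² + 36² = 676 + 1296 = 1972 = n. ✓

n = 1972 = 26² + 36² (one valid representation with x ≤ y).


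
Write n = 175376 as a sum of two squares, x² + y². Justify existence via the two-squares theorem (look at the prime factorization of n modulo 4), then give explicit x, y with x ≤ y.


Step 1: Factor n = 175376 = 2^4 · 97 · 113.
Step 2: Check the mod-4 condition on each prime factor: 2 = 2 (special); 97 ≡ 1 (mod 4), exponent 1; 113 ≡ 1 (mod 4), exponent 1.
All primes ≡ 3 (mod 4) appear to even exponent (or don't appear), so by the two-squares theorem n IS expressible as a sum of two squares.
Step 3: Build a representation. Group n = k² · m with k = 4 and m = 97 · 113 = 10961 (a product of primes ≡ 1 (mod 4)); a representation of m scales to one of n via (k·x)² + (k·y)² = k²(x² + y²). Each prime p ≡ 1 (mod 4) is itself a sum of two squares; find a² by testing p − a² for a perfect square:
  97: 97 − 1² = 96, 97 − 2² = 93, 97 − 3² = 88, 97 − 4² = 81 = 9² ⇒ 97 = 4² + 9².
  113: 113 − 1² = 112, 113 − 2² = 109, 113 − 3² = 104, 113 − 4² = 97, 113 − 5² = 88, 113 − 6² = 77, 113 − 7² = 64 = 8² ⇒ 113 = 7² + 8².
  Combine using the Brahmagupta–Fibonacci identity (a² + b²)(c² + d²) = (ac − bd)² + (ad + bc)² = (ac + bd)² + (ad − bc)²:
  97 · 113 = 10961: from (4² + 9²)(7² + 8²), take (4·7 − 9·8, 4·8 + 9·7) = (28 − 72, 32 + 63) = (-44, 95); dropping signs (only squares matter) gives (44, 95); check 44² + 95² = 1936 + 9025 = 10961 ✓.
  Scale by k = 4: (4·44, 4·95) = (176, 380).
Step 4: Order so x ≤ y and verify: 176² + 380² = 30976 + 144400 = 175376 = n. ✓

n = 175376 = 176² + 380² (one valid representation with x ≤ y).


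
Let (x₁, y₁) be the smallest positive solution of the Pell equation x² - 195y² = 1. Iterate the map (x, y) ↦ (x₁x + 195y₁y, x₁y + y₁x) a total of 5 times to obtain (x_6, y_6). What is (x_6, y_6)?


Step 1: Find the fundamental solution (x₁, y₁) of x² - 195y² = 1.
  Expand √195 as a continued fraction. a₀ = ⌊√195⌋ = 13; iterate m_{k+1} = d_k·a_k − m_k, d_{k+1} = (195 − m_{k+1}²)/d_k, a_{k+1} = ⌊(a₀ + m_{k+1})/d_{k+1}⌋ (starting m₀ = 0, d₀ = 1), with convergents p_k = a_k·p_{k-1} + p_{k-2}, q_k = a_k·q_{k-1} + q_{k-2} (p₋₁ = 1, q₋₁ = 0):
  k = 0: a₀ = 13; p₀/q₀ = 13/1; p₀² − 195·q₀² = 169 − 195 = -26.
  k = 1: m = 13, d = 26, a = ⌊(13 + 13)/26⌋ = 1; p/q = (1·13 + 1)/(1·1 + 0) = 14/1; p² − 195·q² = 196 − 195 = 1.
  The first convergent with p² − 195·q² = 1 gives the fundamental solution (x₁, y₁) = (14, 1).
Step 2: Apply the recurrence (x_{n+1}, y_{n+1}) = (x₁x_n + 195y₁y_n, x₁y_n + y₁x_n) repeatedly.
  From (x_1, y_1) = (14, 1): x_2 = 14·14 + 195·1·1 = 391; y_2 = 14·1 + 1·14 = 28.
  From (x_2, y_2) = (391, 28): x_3 = 14·391 + 195·1·28 = 10934; y_3 = 14·28 + 1·391 = 783.
  From (x_3, y_3) = (10934, 783): x_4 = 14·10934 + 195·1·783 = 305761; y_4 = 14·783 + 1·10934 = 21896.
  From (x_4, y_4) = (305761, 21896): x_5 = 14·305761 + 195·1·21896 = 8550374; y_5 = 14·21896 + 1·305761 = 612305.
  From (x_5, y_5) = (8550374, 612305): x_6 = 14·8550374 + 195·1·612305 = 239104711; y_6 = 14·612305 + 1·8550374 = 17122644.
Step 3: Verify x_6² - 195·y_6² = 57171062822393521 - 57171062822393520 = 1 (should be 1). ✓

(x_1, y_1) = (14, 1); (x_6, y_6) = (239104711, 17122644).


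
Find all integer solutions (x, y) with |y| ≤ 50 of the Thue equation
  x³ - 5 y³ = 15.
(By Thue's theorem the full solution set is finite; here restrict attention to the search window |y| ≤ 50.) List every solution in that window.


The equation is x³ - 5y³ = 15. For fixed y, x³ = 5·y³ + 15, so a solution requires the RHS to be a perfect cube.
Strategy: iterate y from -50 to 50, compute RHS = 5·y³ + 15, and check whether it is a (positive or negative) perfect cube.
Check small values of y:
  y = 0: RHS = 15 is not a perfect cube.
  y = 1: RHS = 20 is not a perfect cube.
  y = -1: RHS = 10 is not a perfect cube.
  y = 2: RHS = 55 is not a perfect cube.
  y = -2: RHS = -25 is not a perfect cube.
  y = 3: RHS = 150 is not a perfect cube.
  y = -3: RHS = -120 is not a perfect cube.
Continuing the search up to |y| = 50 finds no solutions either.
No (x, y) in the scanned range satisfies the equation.

No integer solutions with |y| ≤ 50.


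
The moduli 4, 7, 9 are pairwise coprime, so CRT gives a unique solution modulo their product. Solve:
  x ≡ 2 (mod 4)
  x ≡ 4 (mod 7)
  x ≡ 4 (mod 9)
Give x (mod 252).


Moduli 4, 7, 9 are pairwise coprime; by CRT there is a unique solution modulo M = 4 · 7 · 9 = 252.
Solve pairwise, accumulating the modulus:
  Start with x ≡ 2 (mod 4).
  Combine with x ≡ 4 (mod 7): since gcd(4, 7) = 1, we get a unique residue mod 28.
    Write x = 2 + 4·t and substitute into x ≡ 4 (mod 7): 4·t ≡ 4 − 2 = 2 (mod 7).
    The inverse of 4 mod 7 is 2 (since 4·2 = 8 = 1·7 + 1), so t ≡ 2·2 = 4 ≡ 4 (mod 7).
    Then x = 2 + 4·4 = 18, valid modulo lcm(4, 7) = 28: x ≡ 18 (mod 28).
  Combine with x ≡ 4 (mod 9): since gcd(28, 9) = 1, we get a unique residue mod 252.
    Write x = 18 + 28·t and substitute into x ≡ 4 (mod 9): 28·t ≡ 4 − 18 = -14 (mod 9).
    Reduce coefficients mod 9: 1·t ≡ 4 (mod 9).
    So t ≡ 4 (mod 9).
    Then x = 18 + 28·4 = 130, valid modulo lcm(28, 9) = 252: x ≡ 130 (mod 252).
Verify: 130 mod 4 = 2 ✓, 130 mod 7 = 4 ✓, 130 mod 9 = 4 ✓.

x ≡ 130 (mod 252).


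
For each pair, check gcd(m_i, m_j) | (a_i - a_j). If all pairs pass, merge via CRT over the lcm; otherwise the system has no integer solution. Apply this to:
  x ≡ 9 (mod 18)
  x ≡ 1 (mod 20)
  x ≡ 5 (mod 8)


Moduli 18, 20, 8 are not pairwise coprime, so CRT works modulo lcm(m_i) when all pairwise compatibility conditions hold.
Pairwise compatibility: gcd(m_i, m_j) must divide a_i - a_j for every pair.
Merge one congruence at a time:
  Start: x ≡ 9 (mod 18).
  Combine with x ≡ 1 (mod 20): gcd(18, 20) = 2; 1 - 9 = -8, which IS divisible by 2, so compatible.
    Write x = 9 + 18·t and substitute into x ≡ 1 (mod 20): 18·t ≡ 1 − 9 = -8 (mod 20).
    Divide the congruence (and modulus) by g = 2: 9·t ≡ -4 (mod 10).
    Reduce coefficients mod 10: 9·t ≡ 6 (mod 10).
    The inverse of 9 mod 10 is 9 (since 9·9 = 81 = 8·10 + 1), so t ≡ 9·6 = 54 ≡ 4 (mod 10).
    Then x = 9 + 18·4 = 81, valid modulo lcm(18, 20) = 180: x ≡ 81 (mod 180).
  Combine with x ≡ 5 (mod 8): gcd(180, 8) = 4; 5 - 81 = -76, which IS divisible by 4, so compatible.
    Write x = 81 + 180·t and substitute into x ≡ 5 (mod 8): 180·t ≡ 5 − 81 = -76 (mod 8).
    Divide the congruence (and modulus) by g = 4: 45·t ≡ -19 (mod 2).
    Reduce coefficients mod 2: 1·t ≡ 1 (mod 2).
    So t ≡ 1 (mod 2).
    Then x = 81 + 180·1 = 261, valid modulo lcm(180, 8) = 360: x ≡ 261 (mod 360).
Verify: 261 mod 18 = 9, 261 mod 20 = 1, 261 mod 8 = 5.

x ≡ 261 (mod 360).


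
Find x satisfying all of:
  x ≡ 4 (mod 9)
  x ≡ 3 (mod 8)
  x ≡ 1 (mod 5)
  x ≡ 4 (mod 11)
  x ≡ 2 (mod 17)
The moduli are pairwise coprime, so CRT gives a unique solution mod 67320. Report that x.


Product of moduli M = 9 · 8 · 5 · 11 · 17 = 67320.
Merge one congruence at a time:
  Start: x ≡ 4 (mod 9).
  Combine with x ≡ 3 (mod 8); new modulus lcm = 72.
    Write x = 4 + 9·t and substitute into x ≡ 3 (mod 8): 9·t ≡ 3 − 4 = -1 (mod 8).
    Reduce coefficients mod 8: 1·t ≡ 7 (mod 8).
    So t ≡ 7 (mod 8).
    Then x = 4 + 9·7 = 67, valid modulo lcm(9, 8) = 72: x ≡ 67 (mod 72).
  Combine with x ≡ 1 (mod 5); new modulus lcm = 360.
    Write x = 67 + 72·t and substitute into x ≡ 1 (mod 5): 72·t ≡ 1 − 67 = -66 (mod 5).
    Reduce coefficients mod 5: 2·t ≡ 4 (mod 5).
    The inverse of 2 mod 5 is 3 (since 2·3 = 6 = 1·5 + 1), so t ≡ 3·4 = 12 ≡ 2 (mod 5).
    Then x = 67 + 72·2 = 211, valid modulo lcm(72, 5) = 360: x ≡ 211 (mod 360).
  Combine with x ≡ 4 (mod 11); new modulus lcm = 3960.
    Write x = 211 + 360·t and substitute into x ≡ 4 (mod 11): 360·t ≡ 4 − 211 = -207 (mod 11).
    Reduce coefficients mod 11: 8·t ≡ 2 (mod 11).
    The inverse of 8 mod 11 is 7 (since 8·7 = 56 = 5·11 + 1), so t ≡ 7·2 = 14 ≡ 3 (mod 11).
    Then x = 211 + 360·3 = 1291, valid modulo lcm(360, 11) = 3960: x ≡ 1291 (mod 3960).
  Combine with x ≡ 2 (mod 17); new modulus lcm = 67320.
    Write x = 1291 + 3960·t and substitute into x ≡ 2 (mod 17): 3960·t ≡ 2 − 1291 = -1289 (mod 17).
    Reduce coefficients mod 17: 16·t ≡ 3 (mod 17).
    The inverse of 16 mod 17 is 16 (since 16·16 = 256 = 15·17 + 1), so t ≡ 16·3 = 48 ≡ 14 (mod 17).
    Then x = 1291 + 3960·14 = 56731, valid modulo lcm(3960, 17) = 67320: x ≡ 56731 (mod 67320).
Verify against each original: 56731 mod 9 = 4, 56731 mod 8 = 3, 56731 mod 5 = 1, 56731 mod 11 = 4, 56731 mod 17 = 2.

x ≡ 56731 (mod 67320).


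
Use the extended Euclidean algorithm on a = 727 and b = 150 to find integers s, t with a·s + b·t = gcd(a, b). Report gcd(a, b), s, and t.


Euclidean algorithm on (727, 150) — divide until remainder is 0:
  727 = 4 · 150 + 127
  150 = 1 · 127 + 23
  127 = 5 · 23 + 12
  23 = 1 · 12 + 11
  12 = 1 · 11 + 1
  11 = 11 · 1 + 0
gcd(727, 150) = 1.
Track Bezout coefficients alongside the remainders: start with r₀ = 727 = a·1 + b·0 (s = 1, t = 0) and r₁ = 150 = a·0 + b·1 (s = 0, t = 1); each new remainder r_{k+1} = r_{k-1} − q_k·r_k inherits s_{k+1} = s_{k-1} − q_k·s_k, t_{k+1} = t_{k-1} − q_k·t_k, so r_k = a·s_k + b·t_k at every step:
  q = 4: r = 127, s = 1 − 4·0 = 1, t = 0 − 4·1 = -4  (check: 727·1 + 150·(-4) = 127)
  q = 1: r = 23, s = 0 − 1·1 = -1, t = 1 − 1·(-4) = 5  (check: 727·(-1) + 150·5 = 23)
  q = 5: r = 12, s = 1 − 5·(-1) = 6, t = -4 − 5·5 = -29  (check: 727·6 + 150·(-29) = 12)
  q = 1: r = 11, s = -1 − 1·6 = -7, t = 5 − 1·(-29) = 34  (check: 727·(-7) + 150·34 = 11)
  q = 1: r = 1, s = 6 − 1·(-7) = 13, t = -29 − 1·34 = -63  (check: 727·13 + 150·(-63) = 1)
The row with r = 1 (the gcd) gives the Bezout coefficients s = 13, t = -63.
Result: 727 · (13) + 150 · (-63) = 1.

gcd(727, 150) = 1; s = 13, t = -63 (check: 727·13 + 150·(-63) = 1).


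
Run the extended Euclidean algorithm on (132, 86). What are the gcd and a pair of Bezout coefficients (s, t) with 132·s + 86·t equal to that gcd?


Euclidean algorithm on (132, 86) — divide until remainder is 0:
  132 = 1 · 86 + 46
  86 = 1 · 46 + 40
  46 = 1 · 40 + 6
  40 = 6 · 6 + 4
  6 = 1 · 4 + 2
  4 = 2 · 2 + 0
gcd(132, 86) = 2.
Track Bezout coefficients alongside the remainders: start with r₀ = 132 = a·1 + b·0 (s = 1, t = 0) and r₁ = 86 = a·0 + b·1 (s = 0, t = 1); each new remainder r_{k+1} = r_{k-1} − q_k·r_k inherits s_{k+1} = s_{k-1} − q_k·s_k, t_{k+1} = t_{k-1} − q_k·t_k, so r_k = a·s_k + b·t_k at every step:
  q = 1: r = 46, s = 1 − 1·0 = 1, t = 0 − 1·1 = -1  (check: 132·1 + 86·(-1) = 46)
  q = 1: r = 40, s = 0 − 1·1 = -1, t = 1 − 1·(-1) = 2  (check: 132·(-1) + 86·2 = 40)
  q = 1: r = 6, s = 1 − 1·(-1) = 2, t = -1 − 1·2 = -3  (check: 132·2 + 86·(-3) = 6)
  q = 6: r = 4, s = -1 − 6·2 = -13, t = 2 − 6·(-3) = 20  (check: 132·(-13) + 86·20 = 4)
  q = 1: r = 2, s = 2 − 1·(-13) = 15, t = -3 − 1·20 = -23  (check: 132·15 + 86·(-23) = 2)
The row with r = 2 (the gcd) gives the Bezout coefficients s = 15, t = -23.
Result: 132 · (15) + 86 · (-23) = 2.

gcd(132, 86) = 2; s = 15, t = -23 (check: 132·15 + 86·(-23) = 2).


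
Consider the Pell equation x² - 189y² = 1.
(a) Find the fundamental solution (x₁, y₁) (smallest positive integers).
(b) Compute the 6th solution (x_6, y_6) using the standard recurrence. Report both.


Step 1: Find the fundamental solution (x₁, y₁) of x² - 189y² = 1.
  Expand √189 as a continued fraction. a₀ = ⌊√189⌋ = 13; iterate m_{k+1} = d_k·a_k − m_k, d_{k+1} = (189 − m_{k+1}²)/d_k, a_{k+1} = ⌊(a₀ + m_{k+1})/d_{k+1}⌋ (starting m₀ = 0, d₀ = 1), with convergents p_k = a_k·p_{k-1} + p_{k-2}, q_k = a_k·q_{k-1} + q_{k-2} (p₋₁ = 1, q₋₁ = 0):
  k = 0: a₀ = 13; p₀/q₀ = 13/1; p₀² − 189·q₀² = 169 − 189 = -20.
  k = 1: m = 13, d = 20, a = ⌊(13 + 13)/20⌋ = 1; p/q = (1·13 + 1)/(1·1 + 0) = 14/1; p² − 189·q² = 196 − 189 = 7.
  k = 2: m = 7, d = 7, a = ⌊(13 + 7)/7⌋ = 2; p/q = (2·14 + 13)/(2·1 + 1) = 41/3; p² − 189·q² = 1681 − 1701 = -20.
  k = 3: m = 7, d = 20, a = ⌊(13 + 7)/20⌋ = 1; p/q = (1·41 + 14)/(1·3 + 1) = 55/4; p² − 189·q² = 3025 − 3024 = 1.
  The first convergent with p² − 189·q² = 1 gives the fundamental solution (x₁, y₁) = (55, 4).
Step 2: Apply the recurrence (x_{n+1}, y_{n+1}) = (x₁x_n + 189y₁y_n, x₁y_n + y₁x_n) repeatedly.
  From (x_1, y_1) = (55, 4): x_2 = 55·55 + 189·4·4 = 6049; y_2 = 55·4 + 4·55 = 440.
  From (x_2, y_2) = (6049, 440): x_3 = 55·6049 + 189·4·440 = 665335; y_3 = 55·440 + 4·6049 = 48396.
  From (x_3, y_3) = (665335, 48396): x_4 = 55·665335 + 189·4·48396 = 73180801; y_4 = 55·48396 + 4·665335 = 5323120.
  From (x_4, y_4) = (73180801, 5323120): x_5 = 55·73180801 + 189·4·5323120 = 8049222775; y_5 = 55·5323120 + 4·73180801 = 585494804.
  From (x_5, y_5) = (8049222775, 585494804): x_6 = 55·8049222775 + 189·4·585494804 = 885341324449; y_6 = 55·585494804 + 4·8049222775 = 64399105320.
Step 3: Verify x_6² - 189·y_6² = 783829260777109485153601 - 783829260777109485153600 = 1 (should be 1). ✓

(x_1, y_1) = (55, 4); (x_6, y_6) = (885341324449, 64399105320).


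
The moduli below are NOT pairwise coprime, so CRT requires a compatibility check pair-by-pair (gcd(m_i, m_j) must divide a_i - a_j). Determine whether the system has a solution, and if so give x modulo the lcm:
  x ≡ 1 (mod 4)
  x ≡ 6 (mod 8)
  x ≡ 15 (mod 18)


Moduli 4, 8, 18 are not pairwise coprime, so CRT works modulo lcm(m_i) when all pairwise compatibility conditions hold.
Pairwise compatibility: gcd(m_i, m_j) must divide a_i - a_j for every pair.
Merge one congruence at a time:
  Start: x ≡ 1 (mod 4).
  Combine with x ≡ 6 (mod 8): gcd(4, 8) = 4, and 6 - 1 = 5 is NOT divisible by 4.
    ⇒ system is inconsistent (no integer solution).

No solution (the system is inconsistent).


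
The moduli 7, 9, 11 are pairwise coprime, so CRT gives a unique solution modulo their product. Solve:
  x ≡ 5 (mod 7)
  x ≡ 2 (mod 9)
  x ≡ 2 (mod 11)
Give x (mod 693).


Moduli 7, 9, 11 are pairwise coprime; by CRT there is a unique solution modulo M = 7 · 9 · 11 = 693.
Solve pairwise, accumulating the modulus:
  Start with x ≡ 5 (mod 7).
  Combine with x ≡ 2 (mod 9): since gcd(7, 9) = 1, we get a unique residue mod 63.
    Write x = 5 + 7·t and substitute into x ≡ 2 (mod 9): 7·t ≡ 2 − 5 = -3 (mod 9).
    Reduce coefficients mod 9: 7·t ≡ 6 (mod 9).
    The inverse of 7 mod 9 is 4 (since 7·4 = 28 = 3·9 + 1), so t ≡ 4·6 = 24 ≡ 6 (mod 9).
    Then x = 5 + 7·6 = 47, valid modulo lcm(7, 9) = 63: x ≡ 47 (mod 63).
  Combine with x ≡ 2 (mod 11): since gcd(63, 11) = 1, we get a unique residue mod 693.
    Write x = 47 + 63·t and substitute into x ≡ 2 (mod 11): 63·t ≡ 2 − 47 = -45 (mod 11).
    Reduce coefficients mod 11: 8·t ≡ 10 (mod 11).
    The inverse of 8 mod 11 is 7 (since 8·7 = 56 = 5·11 + 1), so t ≡ 7·10 = 70 ≡ 4 (mod 11).
    Then x = 47 + 63·4 = 299, valid modulo lcm(63, 11) = 693: x ≡ 299 (mod 693).
Verify: 299 mod 7 = 5 ✓, 299 mod 9 = 2 ✓, 299 mod 11 = 2 ✓.

x ≡ 299 (mod 693).


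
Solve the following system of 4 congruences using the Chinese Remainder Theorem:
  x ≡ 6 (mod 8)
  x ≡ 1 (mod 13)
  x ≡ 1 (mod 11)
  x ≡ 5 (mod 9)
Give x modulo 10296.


Product of moduli M = 8 · 13 · 11 · 9 = 10296.
Merge one congruence at a time:
  Start: x ≡ 6 (mod 8).
  Combine with x ≡ 1 (mod 13); new modulus lcm = 104.
    Write x = 6 + 8·t and substitute into x ≡ 1 (mod 13): 8·t ≡ 1 − 6 = -5 (mod 13).
    Reduce coefficients mod 13: 8·t ≡ 8 (mod 13).
    The inverse of 8 mod 13 is 5 (since 8·5 = 40 = 3·13 + 1), so t ≡ 5·8 = 40 ≡ 1 (mod 13).
    Then x = 6 + 8·1 = 14, valid modulo lcm(8, 13) = 104: x ≡ 14 (mod 104).
  Combine with x ≡ 1 (mod 11); new modulus lcm = 1144.
    Write x = 14 + 104·t and substitute into x ≡ 1 (mod 11): 104·t ≡ 1 − 14 = -13 (mod 11).
    Reduce coefficients mod 11: 5·t ≡ 9 (mod 11).
    The inverse of 5 mod 11 is 9 (since 5·9 = 45 = 4·11 + 1), so t ≡ 9·9 = 81 ≡ 4 (mod 11).
    Then x = 14 + 104·4 = 430, valid modulo lcm(104, 11) = 1144: x ≡ 430 (mod 1144).
  Combine with x ≡ 5 (mod 9); new modulus lcm = 10296.
    Write x = 430 + 1144·t and substitute into x ≡ 5 (mod 9): 1144·t ≡ 5 − 430 = -425 (mod 9).
    Reduce coefficients mod 9: 1·t ≡ 7 (mod 9).
    So t ≡ 7 (mod 9).
    Then x = 430 + 1144·7 = 8438, valid modulo lcm(1144, 9) = 10296: x ≡ 8438 (mod 10296).
Verify against each original: 8438 mod 8 = 6, 8438 mod 13 = 1, 8438 mod 11 = 1, 8438 mod 9 = 5.

x ≡ 8438 (mod 10296).


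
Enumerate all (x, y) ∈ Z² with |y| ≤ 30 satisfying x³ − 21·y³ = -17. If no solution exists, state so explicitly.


The equation is x³ - 21y³ = -17. For fixed y, x³ = 21·y³ − 17, so a solution requires the RHS to be a perfect cube.
Strategy: iterate y from -30 to 30, compute RHS = 21·y³ − 17, and check whether it is a (positive or negative) perfect cube.
Check small values of y:
  y = 0: RHS = -17 is not a perfect cube.
  y = 1: RHS = 4 is not a perfect cube.
  y = -1: RHS = -38 is not a perfect cube.
  y = 2: RHS = 151 is not a perfect cube.
  y = -2: RHS = -185 is not a perfect cube.
  y = 3: RHS = 550 is not a perfect cube.
  y = -3: RHS = -584 is not a perfect cube.
Continuing the search up to |y| = 30 finds no solutions either.
No (x, y) in the scanned range satisfies the equation.

No integer solutions with |y| ≤ 30.


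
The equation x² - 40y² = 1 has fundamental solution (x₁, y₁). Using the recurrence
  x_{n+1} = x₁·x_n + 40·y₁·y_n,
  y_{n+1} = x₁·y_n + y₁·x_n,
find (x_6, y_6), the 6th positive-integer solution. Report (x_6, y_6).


Step 1: Find the fundamental solution (x₁, y₁) of x² - 40y² = 1.
  Expand √40 as a continued fraction. a₀ = ⌊√40⌋ = 6; iterate m_{k+1} = d_k·a_k − m_k, d_{k+1} = (40 − m_{k+1}²)/d_k, a_{k+1} = ⌊(a₀ + m_{k+1})/d_{k+1}⌋ (starting m₀ = 0, d₀ = 1), with convergents p_k = a_k·p_{k-1} + p_{k-2}, q_k = a_k·q_{k-1} + q_{k-2} (p₋₁ = 1, q₋₁ = 0):
  k = 0: a₀ = 6; p₀/q₀ = 6/1; p₀² − 40·q₀² = 36 − 40 = -4.
  k = 1: m = 6, d = 4, a = ⌊(6 + 6)/4⌋ = 3; p/q = (3·6 + 1)/(3·1 + 0) = 19/3; p² − 40·q² = 361 − 360 = 1.
  The first convergent with p² − 40·q² = 1 gives the fundamental solution (x₁, y₁) = (19, 3).
Step 2: Apply the recurrence (x_{n+1}, y_{n+1}) = (x₁x_n + 40y₁y_n, x₁y_n + y₁x_n) repeatedly.
  From (x_1, y_1) = (19, 3): x_2 = 19·19 + 40·3·3 = 721; y_2 = 19·3 + 3·19 = 114.
  From (x_2, y_2) = (721, 114): x_3 = 19·721 + 40·3·114 = 27379; y_3 = 19·114 + 3·721 = 4329.
  From (x_3, y_3) = (27379, 4329): x_4 = 19·27379 + 40·3·4329 = 1039681; y_4 = 19·4329 + 3·27379 = 164388.
  From (x_4, y_4) = (1039681, 164388): x_5 = 19·1039681 + 40·3·164388 = 39480499; y_5 = 19·164388 + 3·1039681 = 6242415.
  From (x_5, y_5) = (39480499, 6242415): x_6 = 19·39480499 + 40·3·6242415 = 1499219281; y_6 = 19·6242415 + 3·39480499 = 237047382.
Step 3: Verify x_6² - 40·y_6² = 2247658452522156961 - 2247658452522156960 = 1 (should be 1). ✓

(x_1, y_1) = (19, 3); (x_6, y_6) = (1499219281, 237047382).


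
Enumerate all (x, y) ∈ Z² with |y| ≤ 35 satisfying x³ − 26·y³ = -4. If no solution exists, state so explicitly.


The equation is x³ - 26y³ = -4. For fixed y, x³ = 26·y³ − 4, so a solution requires the RHS to be a perfect cube.
Strategy: iterate y from -35 to 35, compute RHS = 26·y³ − 4, and check whether it is a (positive or negative) perfect cube.
Check small values of y:
  y = 0: RHS = -4 is not a perfect cube.
  y = 1: RHS = 22 is not a perfect cube.
  y = -1: RHS = -30 is not a perfect cube.
  y = 2: RHS = 204 is not a perfect cube.
  y = -2: RHS = -212 is not a perfect cube.
  y = 3: RHS = 698 is not a perfect cube.
  y = -3: RHS = -706 is not a perfect cube.
Continuing the search up to |y| = 35 finds no solutions either.
No (x, y) in the scanned range satisfies the equation.

No integer solutions with |y| ≤ 35.


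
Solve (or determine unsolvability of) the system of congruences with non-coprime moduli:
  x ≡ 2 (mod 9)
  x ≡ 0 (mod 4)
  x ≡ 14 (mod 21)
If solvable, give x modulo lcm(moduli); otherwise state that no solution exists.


Moduli 9, 4, 21 are not pairwise coprime, so CRT works modulo lcm(m_i) when all pairwise compatibility conditions hold.
Pairwise compatibility: gcd(m_i, m_j) must divide a_i - a_j for every pair.
Merge one congruence at a time:
  Start: x ≡ 2 (mod 9).
  Combine with x ≡ 0 (mod 4): gcd(9, 4) = 1; 0 - 2 = -2, which IS divisible by 1, so compatible.
    Write x = 2 + 9·t and substitute into x ≡ 0 (mod 4): 9·t ≡ 0 − 2 = -2 (mod 4).
    Reduce coefficients mod 4: 1·t ≡ 2 (mod 4).
    So t ≡ 2 (mod 4).
    Then x = 2 + 9·2 = 20, valid modulo lcm(9, 4) = 36: x ≡ 20 (mod 36).
  Combine with x ≡ 14 (mod 21): gcd(36, 21) = 3; 14 - 20 = -6, which IS divisible by 3, so compatible.
    Write x = 20 + 36·t and substitute into x ≡ 14 (mod 21): 36·t ≡ 14 − 20 = -6 (mod 21).
    Divide the congruence (and modulus) by g = 3: 12·t ≡ -2 (mod 7).
    Reduce coefficients mod 7: 5·t ≡ 5 (mod 7).
    The inverse of 5 mod 7 is 3 (since 5·3 = 15 = 2·7 + 1), so t ≡ 3·5 = 15 ≡ 1 (mod 7).
    Then x = 20 + 36·1 = 56, valid modulo lcm(36, 21) = 252: x ≡ 56 (mod 252).
Verify: 56 mod 9 = 2, 56 mod 4 = 0, 56 mod 21 = 14.

x ≡ 56 (mod 252).


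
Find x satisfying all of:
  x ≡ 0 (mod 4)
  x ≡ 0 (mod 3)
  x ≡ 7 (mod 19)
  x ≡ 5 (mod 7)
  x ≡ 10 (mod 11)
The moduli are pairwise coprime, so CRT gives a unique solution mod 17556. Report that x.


Product of moduli M = 4 · 3 · 19 · 7 · 11 = 17556.
Merge one congruence at a time:
  Start: x ≡ 0 (mod 4).
  Combine with x ≡ 0 (mod 3); new modulus lcm = 12.
    Write x = 0 + 4·t and substitute into x ≡ 0 (mod 3): 4·t ≡ 0 − 0 = 0 (mod 3).
    Reduce coefficients mod 3: 1·t ≡ 0 (mod 3).
    So t ≡ 0 (mod 3).
    Then x = 0 + 4·0 = 0, valid modulo lcm(4, 3) = 12: x ≡ 0 (mod 12).
  Combine with x ≡ 7 (mod 19); new modulus lcm = 228.
    Write x = 0 + 12·t and substitute into x ≡ 7 (mod 19): 12·t ≡ 7 − 0 = 7 (mod 19).
    The inverse of 12 mod 19 is 8 (since 12·8 = 96 = 5·19 + 1), so t ≡ 8·7 = 56 ≡ 18 (mod 19).
    Then x = 0 + 12·18 = 216, valid modulo lcm(12, 19) = 228: x ≡ 216 (mod 228).
  Combine with x ≡ 5 (mod 7); new modulus lcm = 1596.
    Write x = 216 + 228·t and substitute into x ≡ 5 (mod 7): 228·t ≡ 5 − 216 = -211 (mod 7).
    Reduce coefficients mod 7: 4·t ≡ 6 (mod 7).
    The inverse of 4 mod 7 is 2 (since 4·2 = 8 = 1·7 + 1), so t ≡ 2·6 = 12 ≡ 5 (mod 7).
    Then x = 216 + 228·5 = 1356, valid modulo lcm(228, 7) = 1596: x ≡ 1356 (mod 1596).
  Combine with x ≡ 10 (mod 11); new modulus lcm = 17556.
    Write x = 1356 + 1596·t and substitute into x ≡ 10 (mod 11): 1596·t ≡ 10 − 1356 = -1346 (mod 11).
    Reduce coefficients mod 11: 1·t ≡ 7 (mod 11).
    So t ≡ 7 (mod 11).
    Then x = 1356 + 1596·7 = 12528, valid modulo lcm(1596, 11) = 17556: x ≡ 12528 (mod 17556).
Verify against each original: 12528 mod 4 = 0, 12528 mod 3 = 0, 12528 mod 19 = 7, 12528 mod 7 = 5, 12528 mod 11 = 10.

x ≡ 12528 (mod 17556).


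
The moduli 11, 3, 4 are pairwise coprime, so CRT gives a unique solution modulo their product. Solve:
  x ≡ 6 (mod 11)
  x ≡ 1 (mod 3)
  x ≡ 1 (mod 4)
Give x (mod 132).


Moduli 11, 3, 4 are pairwise coprime; by CRT there is a unique solution modulo M = 11 · 3 · 4 = 132.
Solve pairwise, accumulating the modulus:
  Start with x ≡ 6 (mod 11).
  Combine with x ≡ 1 (mod 3): since gcd(11, 3) = 1, we get a unique residue mod 33.
    Write x = 6 + 11·t and substitute into x ≡ 1 (mod 3): 11·t ≡ 1 − 6 = -5 (mod 3).
    Reduce coefficients mod 3: 2·t ≡ 1 (mod 3).
    The inverse of 2 mod 3 is 2 (since 2·2 = 4 = 1·3 + 1), so t ≡ 2·1 = 2 ≡ 2 (mod 3).
    Then x = 6 + 11·2 = 28, valid modulo lcm(11, 3) = 33: x ≡ 28 (mod 33).
  Combine with x ≡ 1 (mod 4): since gcd(33, 4) = 1, we get a unique residue mod 132.
    Write x = 28 + 33·t and substitute into x ≡ 1 (mod 4): 33·t ≡ 1 − 28 = -27 (mod 4).
    Reduce coefficients mod 4: 1·t ≡ 1 (mod 4).
    So t ≡ 1 (mod 4).
    Then x = 28 + 33·1 = 61, valid modulo lcm(33, 4) = 132: x ≡ 61 (mod 132).
Verify: 61 mod 11 = 6 ✓, 61 mod 3 = 1 ✓, 61 mod 4 = 1 ✓.

x ≡ 61 (mod 132).


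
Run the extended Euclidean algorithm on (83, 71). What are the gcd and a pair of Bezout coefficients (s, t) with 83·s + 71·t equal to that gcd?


Euclidean algorithm on (83, 71) — divide until remainder is 0:
  83 = 1 · 71 + 12
  71 = 5 · 12 + 11
  12 = 1 · 11 + 1
  11 = 11 · 1 + 0
gcd(83, 71) = 1.
Track Bezout coefficients alongside the remainders: start with r₀ = 83 = a·1 + b·0 (s = 1, t = 0) and r₁ = 71 = a·0 + b·1 (s = 0, t = 1); each new remainder r_{k+1} = r_{k-1} − q_k·r_k inherits s_{k+1} = s_{k-1} − q_k·s_k, t_{k+1} = t_{k-1} − q_k·t_k, so r_k = a·s_k + b·t_k at every step:
  q = 1: r = 12, s = 1 − 1·0 = 1, t = 0 − 1·1 = -1  (check: 83·1 + 71·(-1) = 12)
  q = 5: r = 11, s = 0 − 5·1 = -5, t = 1 − 5·(-1) = 6  (check: 83·(-5) + 71·6 = 11)
  q = 1: r = 1, s = 1 − 1·(-5) = 6, t = -1 − 1·6 = -7  (check: 83·6 + 71·(-7) = 1)
The row with r = 1 (the gcd) gives the Bezout coefficients s = 6, t = -7.
Result: 83 · (6) + 71 · (-7) = 1.

gcd(83, 71) = 1; s = 6, t = -7 (check: 83·6 + 71·(-7) = 1).


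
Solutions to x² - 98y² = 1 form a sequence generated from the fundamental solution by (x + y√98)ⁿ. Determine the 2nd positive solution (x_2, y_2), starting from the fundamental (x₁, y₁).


Step 1: Find the fundamental solution (x₁, y₁) of x² - 98y² = 1.
  Expand √98 as a continued fraction. a₀ = ⌊√98⌋ = 9; iterate m_{k+1} = d_k·a_k − m_k, d_{k+1} = (98 − m_{k+1}²)/d_k, a_{k+1} = ⌊(a₀ + m_{k+1})/d_{k+1}⌋ (starting m₀ = 0, d₀ = 1), with convergents p_k = a_k·p_{k-1} + p_{k-2}, q_k = a_k·q_{k-1} + q_{k-2} (p₋₁ = 1, q₋₁ = 0):
  k = 0: a₀ = 9; p₀/q₀ = 9/1; p₀² − 98·q₀² = 81 − 98 = -17.
  k = 1: m = 9, d = 17, a = ⌊(9 + 9)/17⌋ = 1; p/q = (1·9 + 1)/(1·1 + 0) = 10/1; p² − 98·q² = 100 − 98 = 2.
  k = 2: m = 8, d = 2, a = ⌊(9 + 8)/2⌋ = 8; p/q = (8·10 + 9)/(8·1 + 1) = 89/9; p² − 98·q² = 7921 − 7938 = -17.
  k = 3: m = 8, d = 17, a = ⌊(9 + 8)/17⌋ = 1; p/q = (1·89 + 10)/(1·9 + 1) = 99/10; p² − 98·q² = 9801 − 9800 = 1.
  The first convergent with p² − 98·q² = 1 gives the fundamental solution (x₁, y₁) = (99, 10).
Step 2: Apply the recurrence (x_{n+1}, y_{n+1}) = (x₁x_n + 98y₁y_n, x₁y_n + y₁x_n) repeatedly.
  From (x_1, y_1) = (99, 10): x_2 = 99·99 + 98·10·10 = 19601; y_2 = 99·10 + 10·99 = 1980.
Step 3: Verify x_2² - 98·y_2² = 384199201 - 384199200 = 1 (should be 1). ✓

(x_1, y_1) = (99, 10); (x_2, y_2) = (19601, 1980).


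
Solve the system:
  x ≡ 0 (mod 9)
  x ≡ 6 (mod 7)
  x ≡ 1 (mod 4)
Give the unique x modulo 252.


Moduli 9, 7, 4 are pairwise coprime; by CRT there is a unique solution modulo M = 9 · 7 · 4 = 252.
Solve pairwise, accumulating the modulus:
  Start with x ≡ 0 (mod 9).
  Combine with x ≡ 6 (mod 7): since gcd(9, 7) = 1, we get a unique residue mod 63.
    Write x = 0 + 9·t and substitute into x ≡ 6 (mod 7): 9·t ≡ 6 − 0 = 6 (mod 7).
    Reduce coefficients mod 7: 2·t ≡ 6 (mod 7).
    The inverse of 2 mod 7 is 4 (since 2·4 = 8 = 1·7 + 1), so t ≡ 4·6 = 24 ≡ 3 (mod 7).
    Then x = 0 + 9·3 = 27, valid modulo lcm(9, 7) = 63: x ≡ 27 (mod 63).
  Combine with x ≡ 1 (mod 4): since gcd(63, 4) = 1, we get a unique residue mod 252.
    Write x = 27 + 63·t and substitute into x ≡ 1 (mod 4): 63·t ≡ 1 − 27 = -26 (mod 4).
    Reduce coefficients mod 4: 3·t ≡ 2 (mod 4).
    The inverse of 3 mod 4 is 3 (since 3·3 = 9 = 2·4 + 1), so t ≡ 3·2 = 6 ≡ 2 (mod 4).
    Then x = 27 + 63·2 = 153, valid modulo lcm(63, 4) = 252: x ≡ 153 (mod 252).
Verify: 153 mod 9 = 0 ✓, 153 mod 7 = 6 ✓, 153 mod 4 = 1 ✓.

x ≡ 153 (mod 252).


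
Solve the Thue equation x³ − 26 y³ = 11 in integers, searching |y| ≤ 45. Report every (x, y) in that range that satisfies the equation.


The equation is x³ - 26y³ = 11. For fixed y, x³ = 26·y³ + 11, so a solution requires the RHS to be a perfect cube.
Strategy: iterate y from -45 to 45, compute RHS = 26·y³ + 11, and check whether it is a (positive or negative) perfect cube.
Check small values of y:
  y = 0: RHS = 11 is not a perfect cube.
  y = 1: RHS = 37 is not a perfect cube.
  y = -1: RHS = -15 is not a perfect cube.
  y = 2: RHS = 219 is not a perfect cube.
  y = -2: RHS = -197 is not a perfect cube.
  y = 3: RHS = 713 is not a perfect cube.
  y = -3: RHS = -691 is not a perfect cube.
Continuing the search up to |y| = 45 finds no solutions either.
No (x, y) in the scanned range satisfies the equation.

No integer solutions with |y| ≤ 45.


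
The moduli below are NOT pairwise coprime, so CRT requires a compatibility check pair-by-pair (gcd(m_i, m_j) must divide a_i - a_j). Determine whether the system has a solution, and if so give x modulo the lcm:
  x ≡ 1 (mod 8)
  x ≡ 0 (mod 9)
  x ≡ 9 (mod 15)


Moduli 8, 9, 15 are not pairwise coprime, so CRT works modulo lcm(m_i) when all pairwise compatibility conditions hold.
Pairwise compatibility: gcd(m_i, m_j) must divide a_i - a_j for every pair.
Merge one congruence at a time:
  Start: x ≡ 1 (mod 8).
  Combine with x ≡ 0 (mod 9): gcd(8, 9) = 1; 0 - 1 = -1, which IS divisible by 1, so compatible.
    Write x = 1 + 8·t and substitute into x ≡ 0 (mod 9): 8·t ≡ 0 − 1 = -1 (mod 9).
    Reduce coefficients mod 9: 8·t ≡ 8 (mod 9).
    The inverse of 8 mod 9 is 8 (since 8·8 = 64 = 7·9 + 1), so t ≡ 8·8 = 64 ≡ 1 (mod 9).
    Then x = 1 + 8·1 = 9, valid modulo lcm(8, 9) = 72: x ≡ 9 (mod 72).
  Combine with x ≡ 9 (mod 15): gcd(72, 15) = 3; 9 - 9 = 0, which IS divisible by 3, so compatible.
    Write x = 9 + 72·t and substitute into x ≡ 9 (mod 15): 72·t ≡ 9 − 9 = 0 (mod 15).
    Divide the congruence (and modulus) by g = 3: 24·t ≡ 0 (mod 5).
    Reduce coefficients mod 5: 4·t ≡ 0 (mod 5).
    The inverse of 4 mod 5 is 4 (since 4·4 = 16 = 3·5 + 1), so t ≡ 4·0 = 0 ≡ 0 (mod 5).
    Then x = 9 + 72·0 = 9, valid modulo lcm(72, 15) = 360: x ≡ 9 (mod 360).
Verify: 9 mod 8 = 1, 9 mod 9 = 0, 9 mod 15 = 9.

x ≡ 9 (mod 360).


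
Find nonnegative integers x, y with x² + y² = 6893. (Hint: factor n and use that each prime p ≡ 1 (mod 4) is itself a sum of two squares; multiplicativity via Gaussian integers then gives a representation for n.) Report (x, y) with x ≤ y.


Step 1: Factor n = 6893 = 61 · 113.
Step 2: Check the mod-4 condition on each prime factor: 61 ≡ 1 (mod 4), exponent 1; 113 ≡ 1 (mod 4), exponent 1.
All primes ≡ 3 (mod 4) appear to even exponent (or don't appear), so by the two-squares theorem n IS expressible as a sum of two squares.
Step 3: Build a representation. Here n = 61 · 113 is a product of primes ≡ 1 (mod 4). Each prime p ≡ 1 (mod 4) is itself a sum of two squares; find a² by testing p − a² for a perfect square:
  61: 61 − 1² = 60, 61 − 2² = 57, 61 − 3² = 52, 61 − 4² = 45, 61 − 5² = 36 = 6² ⇒ 61 = 5² + 6².
  113: 113 − 1² = 112, 113 − 2² = 109, 113 − 3² = 104, 113 − 4² = 97, 113 − 5² = 88, 113 − 6² = 77, 113 − 7² = 64 = 8² ⇒ 113 = 7² + 8².
  Combine using the Brahmagupta–Fibonacci identity (a² + b²)(c² + d²) = (ac − bd)² + (ad + bc)² = (ac + bd)² + (ad − bc)²:
  61 · 113 = 6893: from (5² + 6²)(7² + 8²), take (5·7 − 6·8, 5·8 + 6·7) = (35 − 48, 40 + 42) = (-13, 82); dropping signs (only squares matter) gives (13, 82); check 13² + 82² = 169 + 6724 = 6893 ✓.
Step 4: Order so x ≤ y and verify: 13² + 82² = 169 + 6724 = 6893 = n. ✓

n = 6893 = 13² + 82² (one valid representation with x ≤ y).


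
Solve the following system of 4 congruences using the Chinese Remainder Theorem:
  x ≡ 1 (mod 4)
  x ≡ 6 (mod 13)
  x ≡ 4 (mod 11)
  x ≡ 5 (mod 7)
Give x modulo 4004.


Product of moduli M = 4 · 13 · 11 · 7 = 4004.
Merge one congruence at a time:
  Start: x ≡ 1 (mod 4).
  Combine with x ≡ 6 (mod 13); new modulus lcm = 52.
    Write x = 1 + 4·t and substitute into x ≡ 6 (mod 13): 4·t ≡ 6 − 1 = 5 (mod 13).
    The inverse of 4 mod 13 is 10 (since 4·10 = 40 = 3·13 + 1), so t ≡ 10·5 = 50 ≡ 11 (mod 13).
    Then x = 1 + 4·11 = 45, valid modulo lcm(4, 13) = 52: x ≡ 45 (mod 52).
  Combine with x ≡ 4 (mod 11); new modulus lcm = 572.
    Write x = 45 + 52·t and substitute into x ≡ 4 (mod 11): 52·t ≡ 4 − 45 = -41 (mod 11).
    Reduce coefficients mod 11: 8·t ≡ 3 (mod 11).
    The inverse of 8 mod 11 is 7 (since 8·7 = 56 = 5·11 + 1), so t ≡ 7·3 = 21 ≡ 10 (mod 11).
    Then x = 45 + 52·10 = 565, valid modulo lcm(52, 11) = 572: x ≡ 565 (mod 572).
  Combine with x ≡ 5 (mod 7); new modulus lcm = 4004.
    Write x = 565 + 572·t and substitute into x ≡ 5 (mod 7): 572·t ≡ 5 − 565 = -560 (mod 7).
    Reduce coefficients mod 7: 5·t ≡ 0 (mod 7).
    The inverse of 5 mod 7 is 3 (since 5·3 = 15 = 2·7 + 1), so t ≡ 3·0 = 0 ≡ 0 (mod 7).
    Then x = 565 + 572·0 = 565, valid modulo lcm(572, 7) = 4004: x ≡ 565 (mod 4004).
Verify against each original: 565 mod 4 = 1, 565 mod 13 = 6, 565 mod 11 = 4, 565 mod 7 = 5.

x ≡ 565 (mod 4004).


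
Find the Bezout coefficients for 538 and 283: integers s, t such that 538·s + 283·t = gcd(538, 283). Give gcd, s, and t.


Euclidean algorithm on (538, 283) — divide until remainder is 0:
  538 = 1 · 283 + 255
  283 = 1 · 255 + 28
  255 = 9 · 28 + 3
  28 = 9 · 3 + 1
  3 = 3 · 1 + 0
gcd(538, 283) = 1.
Track Bezout coefficients alongside the remainders: start with r₀ = 538 = a·1 + b·0 (s = 1, t = 0) and r₁ = 283 = a·0 + b·1 (s = 0, t = 1); each new remainder r_{k+1} = r_{k-1} − q_k·r_k inherits s_{k+1} = s_{k-1} − q_k·s_k, t_{k+1} = t_{k-1} − q_k·t_k, so r_k = a·s_k + b·t_k at every step:
  q = 1: r = 255, s = 1 − 1·0 = 1, t = 0 − 1·1 = -1  (check: 538·1 + 283·(-1) = 255)
  q = 1: r = 28, s = 0 − 1·1 = -1, t = 1 − 1·(-1) = 2  (check: 538·(-1) + 283·2 = 28)
  q = 9: r = 3, s = 1 − 9·(-1) = 10, t = -1 − 9·2 = -19  (check: 538·10 + 283·(-19) = 3)
  q = 9: r = 1, s = -1 − 9·10 = -91, t = 2 − 9·(-19) = 173  (check: 538·(-91) + 283·173 = 1)
The row with r = 1 (the gcd) gives the Bezout coefficients s = -91, t = 173.
Result: 538 · (-91) + 283 · (173) = 1.

gcd(538, 283) = 1; s = -91, t = 173 (check: 538·(-91) + 283·173 = 1).


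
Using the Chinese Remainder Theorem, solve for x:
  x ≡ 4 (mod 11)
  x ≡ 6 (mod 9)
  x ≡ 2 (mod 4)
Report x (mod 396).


Moduli 11, 9, 4 are pairwise coprime; by CRT there is a unique solution modulo M = 11 · 9 · 4 = 396.
Solve pairwise, accumulating the modulus:
  Start with x ≡ 4 (mod 11).
  Combine with x ≡ 6 (mod 9): since gcd(11, 9) = 1, we get a unique residue mod 99.
    Write x = 4 + 11·t and substitute into x ≡ 6 (mod 9): 11·t ≡ 6 − 4 = 2 (mod 9).
    Reduce coefficients mod 9: 2·t ≡ 2 (mod 9).
    The inverse of 2 mod 9 is 5 (since 2·5 = 10 = 1·9 + 1), so t ≡ 5·2 = 10 ≡ 1 (mod 9).
    Then x = 4 + 11·1 = 15, valid modulo lcm(11, 9) = 99: x ≡ 15 (mod 99).
  Combine with x ≡ 2 (mod 4): since gcd(99, 4) = 1, we get a unique residue mod 396.
    Write x = 15 + 99·t and substitute into x ≡ 2 (mod 4): 99·t ≡ 2 − 15 = -13 (mod 4).
    Reduce coefficients mod 4: 3·t ≡ 3 (mod 4).
    The inverse of 3 mod 4 is 3 (since 3·3 = 9 = 2·4 + 1), so t ≡ 3·3 = 9 ≡ 1 (mod 4).
    Then x = 15 + 99·1 = 114, valid modulo lcm(99, 4) = 396: x ≡ 114 (mod 396).
Verify: 114 mod 11 = 4 ✓, 114 mod 9 = 6 ✓, 114 mod 4 = 2 ✓.

x ≡ 114 (mod 396).


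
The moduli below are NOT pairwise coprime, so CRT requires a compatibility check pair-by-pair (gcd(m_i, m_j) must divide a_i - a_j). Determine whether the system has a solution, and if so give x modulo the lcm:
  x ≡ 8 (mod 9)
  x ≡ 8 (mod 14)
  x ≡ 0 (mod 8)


Moduli 9, 14, 8 are not pairwise coprime, so CRT works modulo lcm(m_i) when all pairwise compatibility conditions hold.
Pairwise compatibility: gcd(m_i, m_j) must divide a_i - a_j for every pair.
Merge one congruence at a time:
  Start: x ≡ 8 (mod 9).
  Combine with x ≡ 8 (mod 14): gcd(9, 14) = 1; 8 - 8 = 0, which IS divisible by 1, so compatible.
    Write x = 8 + 9·t and substitute into x ≡ 8 (mod 14): 9·t ≡ 8 − 8 = 0 (mod 14).
    The inverse of 9 mod 14 is 11 (since 9·11 = 99 = 7·14 + 1), so t ≡ 11·0 = 0 ≡ 0 (mod 14).
    Then x = 8 + 9·0 = 8, valid modulo lcm(9, 14) = 126: x ≡ 8 (mod 126).
  Combine with x ≡ 0 (mod 8): gcd(126, 8) = 2; 0 - 8 = -8, which IS divisible by 2, so compatible.
    Write x = 8 + 126·t and substitute into x ≡ 0 (mod 8): 126·t ≡ 0 − 8 = -8 (mod 8).
    Divide the congruence (and modulus) by g = 2: 63·t ≡ -4 (mod 4).
    Reduce coefficients mod 4: 3·t ≡ 0 (mod 4).
    The inverse of 3 mod 4 is 3 (since 3·3 = 9 = 2·4 + 1), so t ≡ 3·0 = 0 ≡ 0 (mod 4).
    Then x = 8 + 126·0 = 8, valid modulo lcm(126, 8) = 504: x ≡ 8 (mod 504).
Verify: 8 mod 9 = 8, 8 mod 14 = 8, 8 mod 8 = 0.

x ≡ 8 (mod 504).


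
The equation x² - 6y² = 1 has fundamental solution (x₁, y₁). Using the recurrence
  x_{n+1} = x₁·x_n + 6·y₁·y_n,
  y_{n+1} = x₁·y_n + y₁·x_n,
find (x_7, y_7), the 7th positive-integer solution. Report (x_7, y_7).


Step 1: Find the fundamental solution (x₁, y₁) of x² - 6y² = 1.
  Expand √6 as a continued fraction. a₀ = ⌊√6⌋ = 2; iterate m_{k+1} = d_k·a_k − m_k, d_{k+1} = (6 − m_{k+1}²)/d_k, a_{k+1} = ⌊(a₀ + m_{k+1})/d_{k+1}⌋ (starting m₀ = 0, d₀ = 1), with convergents p_k = a_k·p_{k-1} + p_{k-2}, q_k = a_k·q_{k-1} + q_{k-2} (p₋₁ = 1, q₋₁ = 0):
  k = 0: a₀ = 2; p₀/q₀ = 2/1; p₀² − 6·q₀² = 4 − 6 = -2.
  k = 1: m = 2, d = 2, a = ⌊(2 + 2)/2⌋ = 2; p/q = (2·2 + 1)/(2·1 + 0) = 5/2; p² − 6·q² = 25 − 24 = 1.
  The first convergent with p² − 6·q² = 1 gives the fundamental solution (x₁, y₁) = (5, 2).
Step 2: Apply the recurrence (x_{n+1}, y_{n+1}) = (x₁x_n + 6y₁y_n, x₁y_n + y₁x_n) repeatedly.
  From (x_1, y_1) = (5, 2): x_2 = 5·5 + 6·2·2 = 49; y_2 = 5·2 + 2·5 = 20.
  From (x_2, y_2) = (49, 20): x_3 = 5·49 + 6·2·20 = 485; y_3 = 5·20 + 2·49 = 198.
  From (x_3, y_3) = (485, 198): x_4 = 5·485 + 6·2·198 = 4801; y_4 = 5·198 + 2·485 = 1960.
  From (x_4, y_4) = (4801, 1960): x_5 = 5·4801 + 6·2·1960 = 47525; y_5 = 5·1960 + 2·4801 = 19402.
  From (x_5, y_5) = (47525, 19402): x_6 = 5·47525 + 6·2·19402 = 470449; y_6 = 5·19402 + 2·47525 = 192060.
  From (x_6, y_6) = (470449, 192060): x_7 = 5·470449 + 6·2·192060 = 4656965; y_7 = 5·192060 + 2·470449 = 1901198.
Step 3: Verify x_7² - 6·y_7² = 21687323011225 - 21687323011224 = 1 (should be 1). ✓

(x_1, y_1) = (5, 2); (x_7, y_7) = (4656965, 1901198).
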